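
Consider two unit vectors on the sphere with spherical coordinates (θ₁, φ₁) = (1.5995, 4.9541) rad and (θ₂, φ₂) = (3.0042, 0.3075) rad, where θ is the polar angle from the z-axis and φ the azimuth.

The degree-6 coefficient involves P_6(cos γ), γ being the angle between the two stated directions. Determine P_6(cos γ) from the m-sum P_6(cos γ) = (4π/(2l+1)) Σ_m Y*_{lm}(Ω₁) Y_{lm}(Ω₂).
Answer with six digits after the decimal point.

Summing Y*_{l m}(θ₁,φ₁)·Y_{l m}(θ₂,φ₂) over m ∈ [−6, 6]; prefactor 4π/(2·6+1) = 0.966644:
  m=-6: (-0.057942, -0.478395) × (-0.000001, -0.000003) = (-0.000001, 0.000001)  (running Σ = (-0.000001, 0.000001))
  m=-5: (-0.044818, 0.016985) × (-0.000003, 0.000080) = (-0.000001, -0.000004)  (running Σ = (-0.000003, -0.000003))
  m=-4: (-0.200450, -0.290526) × (0.000411, -0.001159) = (-0.000419, 0.000113)  (running Σ = (-0.000422, 0.000110))
  m=-3: (-0.037039, 0.041796) × (-0.007801, 0.010299) = (-0.000141, -0.000708)  (running Σ = (-0.000563, -0.000598))
  m=-2: (-0.283871, -0.149023) × (0.075406, -0.053266) = (-0.029343, 0.003883)  (running Σ = (-0.029907, 0.003286))
  m=-1: (-0.014075, 0.057092) × (-0.390813, 0.124112) = (-0.001585, -0.024059)  (running Σ = (-0.031492, -0.020774))
  m=0: (-0.312362, -0.000000) × (0.825134, 0.000000) = (-0.257740, -0.000000)  (running Σ = (-0.289232, -0.020774))
  m=1: (0.014075, 0.057092) × (0.390813, 0.124112) = (-0.001585, 0.024059)  (running Σ = (-0.290817, 0.003286))
  m=2: (-0.283871, 0.149023) × (0.075406, 0.053266) = (-0.029343, -0.003883)  (running Σ = (-0.320160, -0.000598))
  m=3: (0.037039, 0.041796) × (0.007801, 0.010299) = (-0.000141, 0.000708)  (running Σ = (-0.320302, 0.000110))
  m=4: (-0.200450, 0.290526) × (0.000411, 0.001159) = (-0.000419, -0.000113)  (running Σ = (-0.320721, -0.000003))
  m=5: (0.044818, 0.016985) × (0.000003, 0.000080) = (-0.000001, 0.000004)  (running Σ = (-0.320722, 0.000001))
  m=6: (-0.057942, 0.478395) × (-0.000001, 0.000003) = (-0.000001, -0.000001)  (running Σ = (-0.320724, -0.000000))
Σ over m = (-0.320724, -0.000000); ×(4π/13) → (-0.310026, -0.000000). Real part: -0.310026

-0.310026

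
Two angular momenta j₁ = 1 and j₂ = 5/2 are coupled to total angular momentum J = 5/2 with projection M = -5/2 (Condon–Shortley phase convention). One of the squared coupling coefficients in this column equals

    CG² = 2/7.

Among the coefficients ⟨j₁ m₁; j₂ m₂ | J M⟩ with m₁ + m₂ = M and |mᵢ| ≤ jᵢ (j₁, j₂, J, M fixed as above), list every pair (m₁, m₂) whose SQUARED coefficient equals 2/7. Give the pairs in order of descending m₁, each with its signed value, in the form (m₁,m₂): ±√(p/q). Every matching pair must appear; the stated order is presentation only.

(-1,-3/2): −√(2/7)

Admissible pairs with m₁+m₂ = M = -5/2: (-1,-3/2), (0,-5/2)
  (m₁,m₂)=(0,-5/2): CG² = 5/7, CG = +√(5/7)
  (m₁,m₂)=(-1,-3/2): CG² = 2/7, CG = −√(2/7)   ← matches the target
Pairs with CG² = 2/7: (-1,-3/2): −√(2/7)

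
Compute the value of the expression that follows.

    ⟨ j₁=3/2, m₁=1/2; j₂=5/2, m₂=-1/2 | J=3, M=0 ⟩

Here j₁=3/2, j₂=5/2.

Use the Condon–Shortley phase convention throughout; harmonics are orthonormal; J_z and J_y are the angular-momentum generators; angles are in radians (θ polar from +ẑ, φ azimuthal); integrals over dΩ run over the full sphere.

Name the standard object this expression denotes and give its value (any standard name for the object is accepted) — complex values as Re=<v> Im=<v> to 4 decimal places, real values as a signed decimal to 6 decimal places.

This is a Clebsch–Gordan (vector-coupling) coefficient.
triangle: 1!×2!×4!/8! = 48/40320
(j±m)!: 2!×1!×2!×3!×3!×3! = 864
prefactor² = (2J+1)×Δ×N² = 36/5
  k=0: +1/(0!×1!×1!×2!×1!×2!) = 1/4
  k=1: −1/(1!×0!×0!×1!×2!×3!) = -1/12
Σ = 1/6  ⇒  CG² = 36/5×(1/6)² = 1/5
CG = +√(1/5) = +0.447214

Clebsch–Gordan coefficient, +√(1/5) ≈ +0.447214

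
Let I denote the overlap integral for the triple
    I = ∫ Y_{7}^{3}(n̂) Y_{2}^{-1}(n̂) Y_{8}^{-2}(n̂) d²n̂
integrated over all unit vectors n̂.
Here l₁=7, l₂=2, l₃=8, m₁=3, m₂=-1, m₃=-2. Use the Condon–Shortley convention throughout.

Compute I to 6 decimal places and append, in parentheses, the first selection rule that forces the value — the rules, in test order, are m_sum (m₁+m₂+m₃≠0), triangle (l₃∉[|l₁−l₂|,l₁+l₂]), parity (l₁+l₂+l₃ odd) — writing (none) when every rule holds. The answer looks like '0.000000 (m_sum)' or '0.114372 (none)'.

0.000000 (parity)

Σlᵢ=17 odd — θ-integrand is odd under cosθ→−cosθ; I=0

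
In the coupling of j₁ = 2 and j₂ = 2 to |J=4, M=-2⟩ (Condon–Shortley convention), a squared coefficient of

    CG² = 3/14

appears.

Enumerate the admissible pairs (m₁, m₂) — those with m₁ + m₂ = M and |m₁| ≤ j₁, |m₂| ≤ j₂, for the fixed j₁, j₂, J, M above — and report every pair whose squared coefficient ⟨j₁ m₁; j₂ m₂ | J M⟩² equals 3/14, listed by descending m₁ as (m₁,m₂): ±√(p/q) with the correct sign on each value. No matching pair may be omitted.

Admissible pairs with m₁+m₂ = M = -2: (-2,0), (-1,-1), (0,-2)
  (m₁,m₂)=(0,-2): CG² = 3/14, CG = +√(3/14)   ← matches the target
  (m₁,m₂)=(-1,-1): CG² = 4/7, CG = +√(4/7)
  (m₁,m₂)=(-2,0): CG² = 3/14, CG = +√(3/14)   ← matches the target
Pairs with CG² = 3/14: (0,-2): +√(3/14); (-2,0): +√(3/14)

(0,-2): +√(3/14); (-2,0): +√(3/14)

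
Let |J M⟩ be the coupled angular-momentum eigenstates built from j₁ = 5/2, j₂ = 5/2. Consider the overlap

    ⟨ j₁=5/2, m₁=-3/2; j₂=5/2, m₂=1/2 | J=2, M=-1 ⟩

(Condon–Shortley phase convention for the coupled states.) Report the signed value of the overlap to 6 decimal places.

triangle: 3!*2!*2!/8! = 24/40320
(j±m)!: 1!*4!*3!*2!*1!*3! = 1728
prefactor² = (2J+1)*Δ*N² = 36/7
  k=2: +1/(2!*1!*2!*1!*0!*1!) = 1/4
  k=3: −1/(3!*0!*1!*0!*1!*2!) = -1/12
Σ = 1/6  ⇒  CG² = 36/7*(1/6)² = 1/7
CG = +√(1/7) = +0.377964

+0.377964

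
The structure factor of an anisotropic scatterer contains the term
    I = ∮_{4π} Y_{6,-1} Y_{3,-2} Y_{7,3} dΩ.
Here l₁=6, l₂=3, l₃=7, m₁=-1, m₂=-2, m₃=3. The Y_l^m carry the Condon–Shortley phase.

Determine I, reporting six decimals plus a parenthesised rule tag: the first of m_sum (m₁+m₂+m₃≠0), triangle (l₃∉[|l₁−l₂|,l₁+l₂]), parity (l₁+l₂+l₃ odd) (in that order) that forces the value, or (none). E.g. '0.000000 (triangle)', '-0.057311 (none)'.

m-sum 0 ✓  L=16 even ✓  3≤7≤9 ✓
Π(2lᵢ+1) = 13×7×15 = 1365
triangle coeff Δ(6,3,7) = 1/2042040
Σ_t [0,2]: t=0:+1/207360 t=1:−1/57600 t=2:+1/207360 = -1/129600
(3j)²=168/12155 [(6 3 7; 0 0 0)], sign=+1
Σ_t [0,1]: t=0:+1/362880 t=1:−1/414720 = 1/2903040
(3j)²=25/68068 [(6 3 7; -1 -2 3)], sign=+1
⇒ 4πI² = 3150/454597
I = (+1)√(3150/454597/(4π)) = 0.02348211
No selection rule forces the value: the integral is nonzero (none).

0.023482 (none)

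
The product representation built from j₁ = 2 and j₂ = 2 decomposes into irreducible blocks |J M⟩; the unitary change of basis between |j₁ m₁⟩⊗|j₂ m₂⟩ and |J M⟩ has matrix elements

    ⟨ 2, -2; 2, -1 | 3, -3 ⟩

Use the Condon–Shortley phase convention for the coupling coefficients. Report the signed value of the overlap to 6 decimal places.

−√(1/2) ≈ -0.707107

triangle: 1!·3!·3!/8! = 36/40320
(j±m)!: 0!·4!·1!·3!·0!·6! = 103680
prefactor² = (2J+1)·Δ·N² = 648
  k=1: −1/(1!·0!·3!·0!·0!·3!) = -1/36
Σ = -1/36  ⇒  CG² = 648·(-1/36)² = 1/2
CG = −√(1/2) = -0.707107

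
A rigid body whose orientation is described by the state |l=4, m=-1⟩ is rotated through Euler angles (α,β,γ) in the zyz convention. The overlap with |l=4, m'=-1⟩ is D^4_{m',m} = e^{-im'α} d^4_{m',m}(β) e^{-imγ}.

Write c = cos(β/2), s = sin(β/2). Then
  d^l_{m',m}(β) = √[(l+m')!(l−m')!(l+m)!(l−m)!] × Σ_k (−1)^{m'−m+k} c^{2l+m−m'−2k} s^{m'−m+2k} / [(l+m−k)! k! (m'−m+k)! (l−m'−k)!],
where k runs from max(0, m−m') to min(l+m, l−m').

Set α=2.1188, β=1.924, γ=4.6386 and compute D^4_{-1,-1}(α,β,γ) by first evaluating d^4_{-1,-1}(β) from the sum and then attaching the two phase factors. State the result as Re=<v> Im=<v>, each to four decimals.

Re=0.1021 Im=0.0524

First d^4_{-1,-1}(β=1.9240), then the phase factors e^{-i(-1)α} and e^{-i(-1)γ}:
With c≡cos(β/2)=0.571880 and s≡sin(β/2)=0.820337, N=[6·120·6·120]^{1/2}=720.000000
Admissible k: 0..3 (factorial args all ≥0)
  k=0: (−1)^0·720.0000/(720)·0.5719^8·0.8203^0 = +0.011440
  k=1: (−1)^1·720.0000/(48)·0.5719^6·0.8203^2 = -0.353108
  k=2: (−1)^2·720.0000/(24)·0.5719^4·0.8203^4 = +1.453153
  k=3: (−1)^3·720.0000/(72)·0.5719^2·0.8203^6 = -0.996699
d^4_{-1,-1}(1.9240) = +0.011440 -0.353108 +1.453153 -0.996699 = +0.114786
Attach z-rotation phases: D = e^{-i(-1)(2.1188)}·(+0.114786)·e^{-i(-1)(4.6386)} = +0.102120+0.052416i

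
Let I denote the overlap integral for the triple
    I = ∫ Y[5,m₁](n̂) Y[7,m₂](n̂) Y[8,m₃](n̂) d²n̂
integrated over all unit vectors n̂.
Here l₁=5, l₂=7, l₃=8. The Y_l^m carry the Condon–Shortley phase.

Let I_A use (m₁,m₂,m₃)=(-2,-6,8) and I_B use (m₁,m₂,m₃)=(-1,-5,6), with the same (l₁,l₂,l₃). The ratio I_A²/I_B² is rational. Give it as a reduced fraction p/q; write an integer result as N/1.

Shared (l₁,l₂,l₃)=(5,7,8): N and (l;000)² cancel in I_A²/I_B².
A: Δ = 4!·6!·10!/21! = 1/814773960; Racah Σ t=1..1: t=1:−1/15676416000 = -1/15676416000; ⇒ 3j(5 7 8; -2 -6 8)² = 286/14535, sgn -1
B: Δ = 4!·6!·10!/21! = 1/814773960; Racah Σ t=0..2: t=0:+1/1393459200 t=1:−1/261273600 t=2:+1/696729600 = -1/597196800; ⇒ 3j(5 7 8; -1 -5 6)² = 77/7752, sgn -1
I_A²/I_B² = (286/14535)/(77/7752) = 208/105

208/105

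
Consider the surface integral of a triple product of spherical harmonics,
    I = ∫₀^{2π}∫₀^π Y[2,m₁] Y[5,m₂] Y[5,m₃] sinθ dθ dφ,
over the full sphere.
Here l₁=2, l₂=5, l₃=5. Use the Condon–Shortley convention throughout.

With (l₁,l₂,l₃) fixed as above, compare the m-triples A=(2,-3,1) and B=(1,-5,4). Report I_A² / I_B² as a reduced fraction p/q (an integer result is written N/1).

112/135

l's match ⇒ only the (l;m) 3-j factors differ between A and B.
A: triangle coeff Δ(2,5,5) = 1/38610; Σ_t [0,0]: t=0:+1/5760 = 1/5760; (3j)²=56/2145 [(2 5 5; 2 -3 1)], sign=+1
B: triangle coeff Δ(2,5,5) = 1/38610; Σ_t [0,0]: t=0:+1/80640 = 1/80640; (3j)²=9/286 [(2 5 5; 1 -5 4)], sign=-1
I_A²/I_B² = (56/2145)/(9/286) = 112/135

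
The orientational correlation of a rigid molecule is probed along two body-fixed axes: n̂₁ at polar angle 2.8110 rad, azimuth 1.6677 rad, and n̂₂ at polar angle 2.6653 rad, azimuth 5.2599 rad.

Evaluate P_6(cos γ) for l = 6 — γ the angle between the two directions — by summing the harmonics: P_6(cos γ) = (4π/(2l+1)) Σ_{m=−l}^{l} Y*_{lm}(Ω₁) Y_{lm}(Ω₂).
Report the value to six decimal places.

Summing Y*_{l m}(θ₁,φ₁)·Y_{l m}(θ₂,φ₂) over m ∈ [−6, 6]; prefactor 4π/(2·6+1) = 0.966644:
  term(m=-6) = -0.00000 - 0.00000j   from Y*(Ω₁)=-0.00047 - 0.00031j, Y(Ω₂)=0.00444 - 0.00064j
  term(m=-5) = 0.00011 + 0.00013j   from Y*(Ω₁)=0.00266 - 0.00505j, Y(Ω₂)=-0.01185 + 0.02770j
  term(m=-4) = -0.00097 - 0.00413j   from Y*(Ω₁)=0.03242 + 0.01324j, Y(Ω₂)=-0.07035 - 0.09870j
  term(m=-3) = -0.00994 + 0.04465j   from Y*(Ω₁)=-0.04132 + 0.13811j, Y(Ω₂)=0.31652 - 0.02274j
  term(m=-2) = 0.12151 - 0.15350j   from Y*(Ω₁)=-0.38082 - 0.07474j, Y(Ω₂)=-0.23105 + 0.44843j
  term(m=-1) = -0.16525 + 0.07995j   from Y*(Ω₁)=0.05597 - 0.57573j, Y(Ω₂)=-0.16521 - 0.27098j
  term(m=+0) = -0.04277 + 0.00000j   from Y*(Ω₁)=0.14142 + 0.00000j, Y(Ω₂)=-0.30245 + 0.00000j
  term(m=+1) = -0.16525 - 0.07995j   from Y*(Ω₁)=-0.05597 - 0.57573j, Y(Ω₂)=0.16521 - 0.27098j
  term(m=+2) = 0.12151 + 0.15350j   from Y*(Ω₁)=-0.38082 + 0.07474j, Y(Ω₂)=-0.23105 - 0.44843j
  term(m=+3) = -0.00994 - 0.04465j   from Y*(Ω₁)=0.04132 + 0.13811j, Y(Ω₂)=-0.31652 - 0.02274j
  term(m=+4) = -0.00097 + 0.00413j   from Y*(Ω₁)=0.03242 - 0.01324j, Y(Ω₂)=-0.07035 + 0.09870j
  term(m=+5) = 0.00011 - 0.00013j   from Y*(Ω₁)=-0.00266 - 0.00505j, Y(Ω₂)=0.01185 + 0.02770j
  term(m=+6) = -0.00000 + 0.00000j   from Y*(Ω₁)=-0.00047 + 0.00031j, Y(Ω₂)=0.00444 + 0.00064j
Accumulated sum -0.15188 + 0.00000j; after 4π/(2l+1) scaling, -0.14681 + 0.00000j ⇒ P_6 = -0.146812

-0.146812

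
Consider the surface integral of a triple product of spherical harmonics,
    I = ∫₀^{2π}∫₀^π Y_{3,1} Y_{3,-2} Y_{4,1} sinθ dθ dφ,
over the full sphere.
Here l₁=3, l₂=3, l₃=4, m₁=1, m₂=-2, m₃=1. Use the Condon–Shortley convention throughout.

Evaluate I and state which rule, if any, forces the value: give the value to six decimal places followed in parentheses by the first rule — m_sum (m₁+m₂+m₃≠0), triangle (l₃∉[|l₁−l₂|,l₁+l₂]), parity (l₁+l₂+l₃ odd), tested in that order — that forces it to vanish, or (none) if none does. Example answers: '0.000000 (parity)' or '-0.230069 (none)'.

m-sum 0 ✓  L=10 even ✓  0≤4≤6 ✓
Π(2lᵢ+1) = 7×7×9 = 441
triangle coeff Δ(3,3,4) = 1/34650
Σ_t [0,2]: t=0:+1/72 t=1:−1/16 t=2:+1/72 = -5/144
(3j)²=2/77 [(3 3 4; 0 0 0)], sign=-1
Σ_t [0,1]: t=0:+1/48 t=1:−1/144 = 1/72
(3j)²=16/693 [(3 3 4; 1 -2 1)], sign=-1
⇒ 4πI² = 32/121
I = (+1)√(32/121/(4π)) = 0.14506992
No selection rule forces the value: the integral is nonzero (none).

0.145070 (none)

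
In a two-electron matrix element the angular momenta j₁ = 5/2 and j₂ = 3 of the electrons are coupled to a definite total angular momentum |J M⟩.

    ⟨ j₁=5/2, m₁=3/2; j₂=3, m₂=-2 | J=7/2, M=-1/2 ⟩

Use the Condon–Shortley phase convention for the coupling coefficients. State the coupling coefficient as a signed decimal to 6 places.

triangle: 2!·3!·4!/10! = 288/3628800
(j±m)!: 4!·1!·1!·5!·3!·4! = 414720
prefactor² = (2J+1)·Δ·N² = 9216/35
  k=0: +1/(0!·2!·1!·1!·2!·3!) = 1/24
  k=1: −1/(1!·1!·0!·0!·3!·4!) = -1/144
Σ = 5/144  ⇒  CG² = 9216/35·(5/144)² = 20/63
CG = +√(20/63) = +0.563436

+0.563436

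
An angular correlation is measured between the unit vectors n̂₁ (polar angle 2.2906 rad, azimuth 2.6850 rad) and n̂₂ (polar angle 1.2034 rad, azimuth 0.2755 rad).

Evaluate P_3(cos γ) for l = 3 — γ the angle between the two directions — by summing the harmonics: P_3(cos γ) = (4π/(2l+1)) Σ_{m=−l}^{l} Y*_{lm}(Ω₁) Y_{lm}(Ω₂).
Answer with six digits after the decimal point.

Summing Y*_{l m}(θ₁,φ₁)·Y_{l m}(θ₂,φ₂) over m ∈ [−3, 3]; prefactor 4π/(2·3+1) = 1.795196:
  term(m=-3) = (0.035222, 0.048769)   from Y*(Ω₁)=(-0.035417, 0.173810), Y(Ω₂)=(0.229755, -0.249463)
  term(m=-2) = (-0.012960, 0.121102)   from Y*(Ω₁)=(-0.232836, 0.301490), Y(Ω₂)=(0.272406, -0.167388)
  term(m=-1) = (0.022696, -0.020396)   from Y*(Ω₁)=(-0.255844, 0.125673), Y(Ω₂)=(-0.103013, 0.029121)
  term(m=+0) = (-0.064223, 0.000000)   from Y*(Ω₁)=(0.203460, -0.000000), Y(Ω₂)=(-0.315654, 0.000000)
  term(m=+1) = (0.022696, 0.020396)   from Y*(Ω₁)=(0.255844, 0.125673), Y(Ω₂)=(0.103013, 0.029121)
  term(m=+2) = (-0.012960, -0.121102)   from Y*(Ω₁)=(-0.232836, -0.301490), Y(Ω₂)=(0.272406, 0.167388)
  term(m=+3) = (0.035222, -0.048769)   from Y*(Ω₁)=(0.035417, 0.173810), Y(Ω₂)=(-0.229755, -0.249463)
Total Σ_m = (0.025692, -0.000000). Multiply by 1.795196: (0.046123, -0.000000). P_3(cos γ) = 0.046123

0.046123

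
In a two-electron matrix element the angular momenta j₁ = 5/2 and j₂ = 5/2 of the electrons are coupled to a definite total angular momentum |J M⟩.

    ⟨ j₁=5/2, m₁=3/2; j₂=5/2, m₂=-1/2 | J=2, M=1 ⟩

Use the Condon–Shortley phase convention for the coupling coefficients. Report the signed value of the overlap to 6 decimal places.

triangle: 3!*2!*2!/8! = 24/40320
(j±m)!: 4!*1!*2!*3!*3!*1! = 1728
prefactor² = (2J+1)*Δ*N² = 36/7
  k=0: +1/(0!*3!*1!*2!*1!*0!) = 1/12
  k=1: −1/(1!*2!*0!*1!*2!*1!) = -1/4
Σ = -1/6  ⇒  CG² = 36/7*(-1/6)² = 1/7
CG = −√(1/7) = -0.377964

-0.377964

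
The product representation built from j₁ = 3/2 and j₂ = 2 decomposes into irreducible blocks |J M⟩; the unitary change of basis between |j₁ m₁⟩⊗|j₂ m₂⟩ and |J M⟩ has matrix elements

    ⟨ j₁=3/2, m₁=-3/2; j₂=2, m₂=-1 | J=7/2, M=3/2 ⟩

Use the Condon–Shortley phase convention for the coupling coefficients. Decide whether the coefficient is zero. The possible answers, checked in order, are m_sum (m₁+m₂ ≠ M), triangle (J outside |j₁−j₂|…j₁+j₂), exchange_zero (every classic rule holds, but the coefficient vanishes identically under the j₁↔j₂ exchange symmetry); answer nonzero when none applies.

m-sum: m₁+m₂ = -3/2+(-1) = -5/2, M = 3/2  ✗ ⇒ coefficient is 0

m_sum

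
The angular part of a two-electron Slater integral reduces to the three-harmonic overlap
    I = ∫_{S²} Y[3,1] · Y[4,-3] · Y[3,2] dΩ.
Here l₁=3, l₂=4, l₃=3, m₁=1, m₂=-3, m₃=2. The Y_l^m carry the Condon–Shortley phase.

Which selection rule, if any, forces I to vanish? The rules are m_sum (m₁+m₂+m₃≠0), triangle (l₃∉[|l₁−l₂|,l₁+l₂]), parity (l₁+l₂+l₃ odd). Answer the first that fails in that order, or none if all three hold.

none

azimuthal sum: 1 − 3 + 2 = 0  ✓
1 ≤ 3 ≤ 7 (triangle on l)  ✓
L = 3 + 4 + 3 = 10 (even)  ✓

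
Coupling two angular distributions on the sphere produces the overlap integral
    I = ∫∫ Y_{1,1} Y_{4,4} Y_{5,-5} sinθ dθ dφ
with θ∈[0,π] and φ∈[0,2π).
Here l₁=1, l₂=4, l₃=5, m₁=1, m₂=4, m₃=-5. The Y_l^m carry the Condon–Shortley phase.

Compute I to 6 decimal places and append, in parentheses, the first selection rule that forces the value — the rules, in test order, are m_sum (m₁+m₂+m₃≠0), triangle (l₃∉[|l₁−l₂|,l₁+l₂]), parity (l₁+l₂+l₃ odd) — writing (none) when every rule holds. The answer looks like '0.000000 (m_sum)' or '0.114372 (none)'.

Rules hold: Σm=0, L=10 even, 3≤5≤5.
N = 3·9·11 = 297
Δ = 0!·2!·8!/11! = 1/495
Racah Σ t=0..0: t=0:+1/576 = 1/576
⇒ 3j(1 4 5; 0 0 0)² = 5/99, sgn -1
Racah Σ t=0..0: t=0:+1/80640 = 1/80640
⇒ 3j(1 4 5; 1 4 -5)² = 1/11, sgn +1
4πI² = N·(3j₀)²·(3jₘ)² = 15/11
I = -1·√(1.36364/4π) = -0.32941575
No selection rule forces the value: the integral is nonzero (none).

-0.329416 (none)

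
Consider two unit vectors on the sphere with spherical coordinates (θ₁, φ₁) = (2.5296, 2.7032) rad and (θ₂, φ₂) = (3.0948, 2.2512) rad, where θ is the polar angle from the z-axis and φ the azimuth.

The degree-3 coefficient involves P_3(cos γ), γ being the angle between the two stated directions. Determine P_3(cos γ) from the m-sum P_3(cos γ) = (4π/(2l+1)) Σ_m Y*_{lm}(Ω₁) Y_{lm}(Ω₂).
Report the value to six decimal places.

Term-by-term m-sum for l=3 (normalisation 4π/7 = 1.795196):
  m=-3: Y*=-0.020003+0.076541i  Y=+0.000038-0.000019i  product +0.000001+0.000003i
  m=-2: Y*=-0.176592+0.212224i  Y=+0.000466-0.002185i  product +0.000381+0.000485i
  m=-1: Y*=-0.395015+0.185190i  Y=-0.037937-0.046874i  product +0.023666+0.011491i
  m=+0: Y*=-0.106830-0.000000i  Y=-0.741458+0.000000i  product +0.079210+0.000000i
  m=+1: Y*=+0.395015+0.185190i  Y=+0.037937-0.046874i  product +0.023666-0.011491i
  m=+2: Y*=-0.176592-0.212224i  Y=+0.000466+0.002185i  product +0.000381-0.000485i
  m=+3: Y*=+0.020003+0.076541i  Y=-0.000038-0.000019i  product +0.000001-0.000003i
Total Σ_m = +0.127307-0.000000i. Multiply by 1.795196: +0.228541-0.000000i. P_3(cos γ) = 0.228541

0.228541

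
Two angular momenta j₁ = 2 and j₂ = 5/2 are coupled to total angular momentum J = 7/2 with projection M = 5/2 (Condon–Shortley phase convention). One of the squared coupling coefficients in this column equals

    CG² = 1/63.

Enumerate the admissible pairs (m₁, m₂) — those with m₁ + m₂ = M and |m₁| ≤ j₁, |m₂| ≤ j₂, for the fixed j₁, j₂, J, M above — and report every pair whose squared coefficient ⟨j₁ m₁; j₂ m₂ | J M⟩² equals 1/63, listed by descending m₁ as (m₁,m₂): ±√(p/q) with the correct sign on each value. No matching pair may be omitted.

(1,3/2): −√(1/63)

Admissible pairs with m₁+m₂ = M = 5/2: (0,5/2), (1,3/2), (2,1/2)
  (m₁,m₂)=(2,1/2): CG² = 32/63, CG = +√(32/63)
  (m₁,m₂)=(1,3/2): CG² = 1/63, CG = −√(1/63)   ← matches the target
  (m₁,m₂)=(0,5/2): CG² = 10/21, CG = −√(10/21)
Pairs with CG² = 1/63: (1,3/2): −√(1/63)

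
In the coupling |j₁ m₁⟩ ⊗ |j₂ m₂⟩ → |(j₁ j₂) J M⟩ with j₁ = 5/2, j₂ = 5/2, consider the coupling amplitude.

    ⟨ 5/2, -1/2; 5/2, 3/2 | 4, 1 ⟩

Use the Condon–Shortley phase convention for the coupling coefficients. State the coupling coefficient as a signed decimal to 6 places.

√[9·1!4!4!/10! · 2!3!4!1!5!3!] = √(10368/35)
  +(−1)^0/∏(0,1,3,4,1,0)! = 1/144  (running 1/144)
  +(−1)^1/∏(1,0,2,3,2,1)! = -1/24  (running -5/144)
⟨..|..⟩ = √(10368/35)·(-5/144) = -0.597614

-0.597614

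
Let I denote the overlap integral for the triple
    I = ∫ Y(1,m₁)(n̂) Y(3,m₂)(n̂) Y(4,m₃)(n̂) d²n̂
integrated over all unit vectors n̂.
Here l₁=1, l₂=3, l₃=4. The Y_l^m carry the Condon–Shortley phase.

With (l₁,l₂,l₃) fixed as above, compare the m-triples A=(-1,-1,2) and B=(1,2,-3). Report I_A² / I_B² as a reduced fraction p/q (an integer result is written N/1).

5/7

Same 1,3,4: normalisation and zero-m 3j drop out of the ratio.
A: Δ: 0! 2! 6! / 9! → 1/252; sum: t=0:+1/96 = 1/96; 3j²(1 3 4; -1 -1 2) = Δ·Π!·Σ² = 5/84  (sign +1)
B: Δ: 0! 2! 6! / 9! → 1/252; sum: t=0:+1/240 = 1/240; 3j²(1 3 4; 1 2 -3) = Δ·Π!·Σ² = 1/12  (sign -1)
I_A²/I_B² = (5/84)/(1/12) = 5/7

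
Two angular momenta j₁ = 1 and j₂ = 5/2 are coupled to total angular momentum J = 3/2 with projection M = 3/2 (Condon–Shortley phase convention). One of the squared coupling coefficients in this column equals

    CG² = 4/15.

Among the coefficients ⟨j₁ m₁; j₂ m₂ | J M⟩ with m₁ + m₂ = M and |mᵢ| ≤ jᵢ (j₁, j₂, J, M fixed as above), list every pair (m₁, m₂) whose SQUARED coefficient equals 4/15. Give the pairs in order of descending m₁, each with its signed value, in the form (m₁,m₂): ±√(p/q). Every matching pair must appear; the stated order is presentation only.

Admissible pairs with m₁+m₂ = M = 3/2: (-1,5/2), (0,3/2), (1,1/2)
  (m₁,m₂)=(1,1/2): CG² = 1/15, CG = +√(1/15)
  (m₁,m₂)=(0,3/2): CG² = 4/15, CG = −√(4/15)   ← matches the target
  (m₁,m₂)=(-1,5/2): CG² = 2/3, CG = +√(2/3)
Pairs with CG² = 4/15: (0,3/2): −√(4/15)

(0,3/2): −√(4/15)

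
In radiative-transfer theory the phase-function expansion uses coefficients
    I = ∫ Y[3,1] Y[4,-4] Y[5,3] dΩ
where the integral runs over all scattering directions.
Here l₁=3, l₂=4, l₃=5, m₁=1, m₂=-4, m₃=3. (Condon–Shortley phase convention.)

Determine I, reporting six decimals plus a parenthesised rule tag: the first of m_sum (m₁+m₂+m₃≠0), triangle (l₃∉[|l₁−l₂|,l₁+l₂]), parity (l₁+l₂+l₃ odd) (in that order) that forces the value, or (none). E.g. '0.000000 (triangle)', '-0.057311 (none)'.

0.169606 (none)

Rules hold: Σm=0, L=12 even, 1≤5≤7.
N = 7·9·11 = 693
Δ = 2!·4!·6!/13! = 1/180180
Racah Σ t=0..2: t=0:+1/576 t=1:−1/144 t=2:+1/576 = -1/288
⇒ 3j(3 4 5; 0 0 0)² = 20/1001, sgn +1
Racah Σ t=0..0: t=0:+1/5760 = 1/5760
⇒ 3j(3 4 5; 1 -4 3)² = 56/2145, sgn +1
4πI² = N·(3j₀)²·(3jₘ)² = 672/1859
I = +1·√(0.361485/4π) = 0.16960553
No selection rule forces the value: the integral is nonzero (none).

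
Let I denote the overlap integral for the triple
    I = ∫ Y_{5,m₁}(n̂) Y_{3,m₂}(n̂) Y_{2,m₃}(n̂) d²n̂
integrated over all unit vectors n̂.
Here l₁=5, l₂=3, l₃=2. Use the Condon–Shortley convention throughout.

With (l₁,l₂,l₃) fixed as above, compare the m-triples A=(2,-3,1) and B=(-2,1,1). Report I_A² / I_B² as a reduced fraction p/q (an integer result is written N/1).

1/15

Shared (l₁,l₂,l₃)=(5,3,2): N and (l;000)² cancel in I_A²/I_B².
A: Δ = 6!·4!·0!/11! = 1/2310; Racah Σ t=0..0: t=0:+1/4320 = 1/4320; ⇒ 3j(5 3 2; 2 -3 1)² = 1/330, sgn -1
B: Δ = 6!·4!·0!/11! = 1/2310; Racah Σ t=4..4: t=4:+1/288 = 1/288; ⇒ 3j(5 3 2; -2 1 1)² = 1/22, sgn -1
I_A²/I_B² = (1/330)/(1/22) = 1/15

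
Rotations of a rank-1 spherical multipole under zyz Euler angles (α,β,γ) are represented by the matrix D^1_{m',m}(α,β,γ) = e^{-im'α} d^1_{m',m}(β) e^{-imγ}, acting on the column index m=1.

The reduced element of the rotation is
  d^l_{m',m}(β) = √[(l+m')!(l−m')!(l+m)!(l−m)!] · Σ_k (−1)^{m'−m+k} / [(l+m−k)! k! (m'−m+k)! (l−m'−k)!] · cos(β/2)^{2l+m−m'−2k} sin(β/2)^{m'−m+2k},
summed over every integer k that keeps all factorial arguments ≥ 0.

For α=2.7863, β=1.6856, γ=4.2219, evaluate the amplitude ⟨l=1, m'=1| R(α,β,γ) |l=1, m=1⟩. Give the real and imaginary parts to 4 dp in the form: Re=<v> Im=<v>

D^1_{1,1}(2.7863,1.6856,4.2219) = e^{-i·1·2.7863}·d^1_{1,1}(1.6856)·e^{-i·1·4.2219}. Compute d first:
Half-angle: c=0.665375, s=0.746509. N=√(2·1·2·1)=2.000000
k∈{0} keeps every argument non-negative
  k=0: (−1)^0·2.0000/(2)·0.6654^2·0.7465^0 = +0.442724
d^1_{1,1}(1.6856) = +0.442724
Phases: e^{-i·(1)·2.7863}=-0.937545-0.347865i, e^{-i·(1)·4.2219}=-0.471057+0.882103i ⇒ D=+0.331374-0.293591i

Re=0.3314 Im=-0.2936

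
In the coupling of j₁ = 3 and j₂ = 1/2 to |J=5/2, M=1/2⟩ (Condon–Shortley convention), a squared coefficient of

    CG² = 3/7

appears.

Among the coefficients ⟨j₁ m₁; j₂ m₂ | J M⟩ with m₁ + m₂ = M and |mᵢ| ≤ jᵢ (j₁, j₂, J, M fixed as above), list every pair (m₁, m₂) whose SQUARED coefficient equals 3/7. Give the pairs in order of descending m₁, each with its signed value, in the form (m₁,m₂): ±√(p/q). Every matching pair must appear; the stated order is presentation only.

(0,1/2): −√(3/7)

Admissible pairs with m₁+m₂ = M = 1/2: (0,1/2), (1,-1/2)
  (m₁,m₂)=(1,-1/2): CG² = 4/7, CG = +√(4/7)
  (m₁,m₂)=(0,1/2): CG² = 3/7, CG = −√(3/7)   ← matches the target
Pairs with CG² = 3/7: (0,1/2): −√(3/7)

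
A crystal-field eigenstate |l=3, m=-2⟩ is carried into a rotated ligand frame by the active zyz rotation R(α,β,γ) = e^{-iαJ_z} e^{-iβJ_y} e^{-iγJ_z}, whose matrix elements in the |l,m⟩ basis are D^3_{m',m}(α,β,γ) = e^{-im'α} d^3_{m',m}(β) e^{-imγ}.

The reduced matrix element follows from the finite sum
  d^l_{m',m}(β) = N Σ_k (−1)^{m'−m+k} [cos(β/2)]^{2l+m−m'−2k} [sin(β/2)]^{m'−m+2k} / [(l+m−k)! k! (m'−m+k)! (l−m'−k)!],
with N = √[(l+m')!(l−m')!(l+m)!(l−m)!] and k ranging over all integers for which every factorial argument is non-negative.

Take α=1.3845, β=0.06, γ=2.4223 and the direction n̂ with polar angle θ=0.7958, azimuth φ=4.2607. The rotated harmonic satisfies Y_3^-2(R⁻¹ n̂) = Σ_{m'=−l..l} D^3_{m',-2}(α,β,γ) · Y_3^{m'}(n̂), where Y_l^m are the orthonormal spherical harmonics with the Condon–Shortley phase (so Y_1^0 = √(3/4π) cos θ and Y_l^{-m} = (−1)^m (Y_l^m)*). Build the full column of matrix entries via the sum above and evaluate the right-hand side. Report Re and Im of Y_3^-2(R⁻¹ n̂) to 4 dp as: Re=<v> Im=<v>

Need the full column D^3_{m',-2} for m'=−3..3 at α=1.3845, β=0.0600, γ=2.4223.
cos(β/2)=0.999550, sin(β/2)=0.029996
d^3_{-3,-2}: single k=1 term ⇒ +0.073309;  D = -0.066736+0.030339i
d^3_{-2,-2}: k∈[0..1] ⇒ +0.997303 -0.004491 = +0.992813;  D = +0.236362+0.964267i
d^3_{-1,-2}: k∈[0..1] ⇒ -0.094641 +0.000170 = -0.094470;  D = -0.094332+0.005107i
d^3_{0,-2}: k∈[0..1] ⇒ +0.004919 -0.000004 = +0.004915;  D = +0.000648-0.004872i
d^3_{1,-2}: k∈[0..1] ⇒ -0.000170 +0.000000 = -0.000170;  D = +0.000162+0.000053i
d^3_{2,-2}: k∈[0..1] ⇒ +0.000004 -0.000000 = +0.000004;  D = -0.000002+0.000004i
d^3_{3,-2}: single k=0 term ⇒ -0.000000;  D = -0.000000-0.000000i
Y_3^{m'}(θ=0.7958,φ=4.2607) and Σ D·Y over m':
  (-0.0667+0.0303i)·(+0.1486-0.0326i)  (+0.2364+0.9643i)·(-0.2259-0.2867i)  (-0.0943+0.0051i)·(-0.1459+0.3008i)  (+0.0006-0.0049i)·(-0.1441+0.0000i)  (+0.0002+0.0001i)·(+0.1459+0.3008i)  (-0.0000+0.0000i)·(-0.2259+0.2867i)  (-0.0000-0.0000i)·(-0.1486-0.0326i)
Y_3^-2(R⁻¹ n̂) = +0.226241-0.307278i

Re=0.2262 Im=-0.3073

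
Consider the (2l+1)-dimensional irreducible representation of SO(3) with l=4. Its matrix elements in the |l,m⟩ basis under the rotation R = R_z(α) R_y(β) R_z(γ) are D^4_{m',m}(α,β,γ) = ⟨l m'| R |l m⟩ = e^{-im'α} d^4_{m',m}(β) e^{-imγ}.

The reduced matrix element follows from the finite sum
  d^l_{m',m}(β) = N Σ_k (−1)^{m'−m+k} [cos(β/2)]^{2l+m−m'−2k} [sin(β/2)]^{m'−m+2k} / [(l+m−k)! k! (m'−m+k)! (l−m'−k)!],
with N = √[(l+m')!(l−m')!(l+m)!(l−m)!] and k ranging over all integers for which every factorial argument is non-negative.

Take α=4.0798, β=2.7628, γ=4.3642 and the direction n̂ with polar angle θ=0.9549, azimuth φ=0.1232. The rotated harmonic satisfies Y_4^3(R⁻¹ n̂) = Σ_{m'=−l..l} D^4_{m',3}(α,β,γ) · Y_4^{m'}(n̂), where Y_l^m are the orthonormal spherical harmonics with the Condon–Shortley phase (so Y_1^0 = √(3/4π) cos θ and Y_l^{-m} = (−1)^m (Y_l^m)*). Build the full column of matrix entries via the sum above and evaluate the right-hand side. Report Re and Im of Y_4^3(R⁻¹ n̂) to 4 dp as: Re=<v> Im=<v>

Re=-0.2577 Im=0.1043

Need the full column D^4_{m',3} for m'=−4..4 at α=4.0798, β=2.7628, γ=4.3642.
cos(β/2)=0.188266, sin(β/2)=0.982118
d^4_{-4,3}: single k=7 term ⇒ +0.469313;  D = -0.467619-0.039847i
d^4_{-3,3}: k∈[6..7] ⇒ +0.222651 -0.865585 = -0.642934;  D = -0.422778+0.484379i
d^4_{-2,3}: k∈[5..6] ⇒ +0.068442 -0.620843 = -0.552402;  D = -0.120880-0.539014i
d^4_{-1,3}: k∈[4..5] ⇒ +0.015462 -0.252462 = -0.237000;  D = +0.217171+0.094900i
d^4_{0,3}: k∈[3..4] ⇒ +0.002651 -0.072144 = -0.069493;  D = -0.060091+0.034905i
d^4_{1,3}: k∈[2..3] ⇒ +0.000341 -0.015462 = -0.015121;  D = +0.001605-0.015036i
d^4_{2,3}: k∈[1..2] ⇒ +0.000031 -0.002515 = -0.002484;  D = +0.001836+0.001673i
d^4_{3,3}: k∈[0..1] ⇒ +0.000002 -0.000301 = -0.000299;  D = -0.000293+0.000059i
d^4_{4,3}: single k=0 term ⇒ -0.000023;  D = +0.000010-0.000021i
Y_4^{m'}(θ=0.9549,φ=0.1232) and Σ D·Y over m':
  (-0.4676-0.0398i)·(+0.1731-0.0929i)  (-0.4228+0.4844i)·(+0.3667-0.1421i)  (-0.1209-0.5390i)·(+0.2888-0.0726i)  (+0.2172+0.0949i)·(-0.1470+0.0182i)  (-0.0601+0.0349i)·(-0.3294+0.0000i)  (+0.0016-0.0150i)·(+0.1470+0.0182i)  (+0.0018+0.0017i)·(+0.2888+0.0726i)  (-0.0003+0.0001i)·(-0.3667-0.1421i)  (+0.0000-0.0000i)·(+0.1731+0.0929i)
Y_4^3(R⁻¹ n̂) = -0.257734+0.104314i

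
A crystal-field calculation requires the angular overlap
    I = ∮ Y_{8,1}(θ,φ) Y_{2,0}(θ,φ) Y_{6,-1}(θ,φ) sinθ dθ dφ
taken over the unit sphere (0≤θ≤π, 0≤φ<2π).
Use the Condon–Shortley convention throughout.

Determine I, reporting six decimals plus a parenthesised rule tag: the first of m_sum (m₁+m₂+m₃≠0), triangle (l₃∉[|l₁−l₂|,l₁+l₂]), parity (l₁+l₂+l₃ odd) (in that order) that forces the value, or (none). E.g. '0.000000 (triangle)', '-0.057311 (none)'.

m-sum 0 ✓  L=16 even ✓  6≤6≤10 ✓
Π(2lᵢ+1) = 17×5×13 = 1105
triangle coeff Δ(8,2,6) = 1/30940
Σ_t [2,2]: t=2:+1/2073600 = 1/2073600
(3j)²=28/1105 [(8 2 6; 0 0 0)], sign=+1
Σ_t [2,2]: t=2:+1/2419200 = 1/2419200
(3j)²=27/1105 [(8 2 6; 1 0 -1)], sign=-1
⇒ 4πI² = 756/1105
I = (-1)√(756/1105/(4π)) = -0.23333228
No selection rule forces the value: the integral is nonzero (none).

-0.233332 (none)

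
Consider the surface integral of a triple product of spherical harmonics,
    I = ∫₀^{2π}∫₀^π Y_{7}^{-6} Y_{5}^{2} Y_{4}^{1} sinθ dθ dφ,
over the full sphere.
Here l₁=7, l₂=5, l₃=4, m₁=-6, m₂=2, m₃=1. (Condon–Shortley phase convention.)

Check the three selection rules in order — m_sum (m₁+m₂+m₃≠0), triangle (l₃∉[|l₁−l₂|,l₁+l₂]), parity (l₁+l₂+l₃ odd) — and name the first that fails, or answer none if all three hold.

m_sum

m₁+m₂+m₃ = -6 + 2 + 1 = -3  ✗
triangle: |7−5|=2 ≤ l₃=4 ≤ 7+5=12
parity: l₁+l₂+l₃ = 16 is even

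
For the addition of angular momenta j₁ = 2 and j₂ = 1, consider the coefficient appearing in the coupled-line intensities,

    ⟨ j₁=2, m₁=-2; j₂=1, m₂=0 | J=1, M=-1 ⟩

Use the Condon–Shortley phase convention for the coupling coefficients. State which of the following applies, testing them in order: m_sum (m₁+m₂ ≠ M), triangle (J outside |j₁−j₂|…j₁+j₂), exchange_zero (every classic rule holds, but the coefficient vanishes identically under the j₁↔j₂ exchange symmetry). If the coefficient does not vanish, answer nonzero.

m_sum

m-sum: m₁+m₂ = -2+0 = -2, M = -1  ✗ ⇒ coefficient is 0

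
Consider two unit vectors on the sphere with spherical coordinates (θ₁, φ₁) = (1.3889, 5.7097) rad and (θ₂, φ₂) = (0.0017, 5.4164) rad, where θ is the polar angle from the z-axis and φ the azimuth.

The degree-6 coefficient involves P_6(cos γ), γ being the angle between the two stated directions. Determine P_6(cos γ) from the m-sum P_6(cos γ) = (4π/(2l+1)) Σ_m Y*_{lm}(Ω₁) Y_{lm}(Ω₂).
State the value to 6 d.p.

-0.115243

Term-by-term m-sum for l=6 (normalisation 4π/13 = 0.966644):
  term(m=-6) = -0.000000+0.000000i   from Y*(Ω₁)=-0.417756+0.128916i, Y(Ω₂)=+0.000000-0.000000i
  term(m=-5) = +0.000000+0.000000i   from Y*(Ω₁)=-0.268155-0.075418i, Y(Ω₂)=-0.000000-0.000000i
  term(m=-4) = -0.000000-0.000000i   from Y*(Ω₁)=+0.141386+0.160184i, Y(Ω₂)=-0.000000-0.000000i
  term(m=-3) = -0.000000-0.000000i   from Y*(Ω₁)=+0.044125+0.292633i, Y(Ω₂)=-0.000000+0.000000i
  term(m=-2) = +0.000002+0.000001i   from Y*(Ω₁)=+0.057825-0.128168i, Y(Ω₂)=-0.000002+0.000015i
  term(m=-1) = +0.001594+0.000481i   from Y*(Ω₁)=+0.249578-0.161202i, Y(Ω₂)=+0.003627+0.004271i
  term(m=+0) = -0.122410-0.000000i   from Y*(Ω₁)=-0.120355-0.000000i, Y(Ω₂)=+1.017076+0.000000i
  term(m=+1) = +0.001594-0.000481i   from Y*(Ω₁)=-0.249578-0.161202i, Y(Ω₂)=-0.003627+0.004271i
  term(m=+2) = +0.000002-0.000001i   from Y*(Ω₁)=+0.057825+0.128168i, Y(Ω₂)=-0.000002-0.000015i
  term(m=+3) = -0.000000+0.000000i   from Y*(Ω₁)=-0.044125+0.292633i, Y(Ω₂)=+0.000000+0.000000i
  term(m=+4) = -0.000000+0.000000i   from Y*(Ω₁)=+0.141386-0.160184i, Y(Ω₂)=-0.000000+0.000000i
  term(m=+5) = +0.000000-0.000000i   from Y*(Ω₁)=+0.268155-0.075418i, Y(Ω₂)=+0.000000-0.000000i
  term(m=+6) = -0.000000-0.000000i   from Y*(Ω₁)=-0.417756-0.128916i, Y(Ω₂)=+0.000000+0.000000i
Σ over m = -0.119220-0.000000i; ×(4π/13) → -0.115243-0.000000i. Real part: -0.115243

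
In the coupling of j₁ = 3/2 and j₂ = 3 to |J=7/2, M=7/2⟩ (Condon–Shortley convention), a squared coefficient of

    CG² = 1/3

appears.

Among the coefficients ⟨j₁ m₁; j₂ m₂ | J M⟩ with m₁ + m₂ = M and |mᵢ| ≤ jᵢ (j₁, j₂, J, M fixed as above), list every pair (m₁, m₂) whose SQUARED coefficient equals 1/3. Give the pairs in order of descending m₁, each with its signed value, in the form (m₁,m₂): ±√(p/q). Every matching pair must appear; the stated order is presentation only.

(3/2,2): +√(1/3)

Admissible pairs with m₁+m₂ = M = 7/2: (1/2,3), (3/2,2)
  (m₁,m₂)=(3/2,2): CG² = 1/3, CG = +√(1/3)   ← matches the target
  (m₁,m₂)=(1/2,3): CG² = 2/3, CG = −√(2/3)
Pairs with CG² = 1/3: (3/2,2): +√(1/3)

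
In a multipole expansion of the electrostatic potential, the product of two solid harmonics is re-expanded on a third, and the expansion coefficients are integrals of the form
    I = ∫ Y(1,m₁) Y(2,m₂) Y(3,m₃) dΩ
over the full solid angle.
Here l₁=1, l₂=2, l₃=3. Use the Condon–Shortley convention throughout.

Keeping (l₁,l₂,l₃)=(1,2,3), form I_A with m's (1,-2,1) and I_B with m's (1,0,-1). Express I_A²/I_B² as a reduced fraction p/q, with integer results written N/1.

1/6

Same 1,2,3: normalisation and zero-m 3j drop out of the ratio.
A: Δ: 0! 2! 4! / 7! → 1/105; sum: t=0:+1/48 = 1/48; 3j²(1 2 3; 1 -2 1) = Δ·Π!·Σ² = 1/105  (sign +1)
B: Δ: 0! 2! 4! / 7! → 1/105; sum: t=0:+1/8 = 1/8; 3j²(1 2 3; 1 0 -1) = Δ·Π!·Σ² = 2/35  (sign +1)
I_A²/I_B² = (1/105)/(2/35) = 1/6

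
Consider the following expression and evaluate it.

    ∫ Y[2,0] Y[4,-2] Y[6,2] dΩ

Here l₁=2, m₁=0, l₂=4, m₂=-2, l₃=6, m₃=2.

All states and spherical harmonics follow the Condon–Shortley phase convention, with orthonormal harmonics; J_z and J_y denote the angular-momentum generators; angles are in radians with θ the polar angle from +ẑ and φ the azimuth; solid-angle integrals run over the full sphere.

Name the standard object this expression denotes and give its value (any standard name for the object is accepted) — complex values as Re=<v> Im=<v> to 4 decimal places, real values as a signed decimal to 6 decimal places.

This is a Gaunt coefficient — the integral of a triple product of spherical harmonics over the sphere.
Checks pass: Σm=0; 12 even; l₃=6∈[2,6].
(2·2+1)(2·4+1)(2·6+1) = 585
Δ: 0! 4! 8! / 13! → 1/6435
sum: t=0:+1/2304 = 1/2304
3j²(2 4 6; 0 0 0) = Δ·Π!·Σ² = 5/143  (sign +1)
sum: t=0:+1/5760 = 1/5760
3j²(2 4 6; 0 -2 2) = Δ·Π!·Σ² = 56/2145  (sign +1)
combine: 4πI² = 585·5/143·56/2145 = 840/1573
take √, sign +1: I = 0.20614383

Gaunt coefficient, +0.206144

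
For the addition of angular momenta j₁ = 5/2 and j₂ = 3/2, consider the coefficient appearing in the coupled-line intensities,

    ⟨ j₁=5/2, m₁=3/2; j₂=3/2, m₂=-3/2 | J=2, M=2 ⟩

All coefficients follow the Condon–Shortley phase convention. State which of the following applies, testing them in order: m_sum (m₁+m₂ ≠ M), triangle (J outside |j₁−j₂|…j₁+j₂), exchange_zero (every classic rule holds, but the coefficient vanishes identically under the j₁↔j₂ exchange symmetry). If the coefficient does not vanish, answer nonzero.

m-sum: m₁+m₂ = 3/2+(-3/2) = 0, M = 2  ✗ ⇒ coefficient is 0

m_sum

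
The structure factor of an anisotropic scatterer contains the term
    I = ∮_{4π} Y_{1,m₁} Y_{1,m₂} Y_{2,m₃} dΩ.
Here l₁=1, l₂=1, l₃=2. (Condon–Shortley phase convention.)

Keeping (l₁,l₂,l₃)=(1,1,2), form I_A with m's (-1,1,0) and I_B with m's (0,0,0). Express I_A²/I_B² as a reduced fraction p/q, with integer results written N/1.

Shared (l₁,l₂,l₃)=(1,1,2): N and (l;000)² cancel in I_A²/I_B².
A: Δ = 0!·2!·2!/5! = 1/30; Racah Σ t=0..0: t=0:+1/4 = 1/4; ⇒ 3j(1 1 2; -1 1 0)² = 1/30, sgn +1
B: Δ = 0!·2!·2!/5! = 1/30; Racah Σ t=0..0: t=0:+1/1 = 1/1; ⇒ 3j(1 1 2; 0 0 0)² = 2/15, sgn +1
I_A²/I_B² = (1/30)/(2/15) = 1/4

1/4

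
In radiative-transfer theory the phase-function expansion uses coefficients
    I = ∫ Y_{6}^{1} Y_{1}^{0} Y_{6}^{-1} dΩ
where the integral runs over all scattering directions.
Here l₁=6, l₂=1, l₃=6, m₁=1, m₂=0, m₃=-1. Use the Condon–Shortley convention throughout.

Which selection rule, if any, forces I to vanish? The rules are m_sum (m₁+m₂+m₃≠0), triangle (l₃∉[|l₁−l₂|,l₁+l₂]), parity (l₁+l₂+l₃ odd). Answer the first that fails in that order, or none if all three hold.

parity

azimuthal sum: 1 + 0 − 1 = 0  ✓
5 ≤ 6 ≤ 7 (triangle on l)  ✓
L = 6 + 1 + 6 = 13 (odd)  ✗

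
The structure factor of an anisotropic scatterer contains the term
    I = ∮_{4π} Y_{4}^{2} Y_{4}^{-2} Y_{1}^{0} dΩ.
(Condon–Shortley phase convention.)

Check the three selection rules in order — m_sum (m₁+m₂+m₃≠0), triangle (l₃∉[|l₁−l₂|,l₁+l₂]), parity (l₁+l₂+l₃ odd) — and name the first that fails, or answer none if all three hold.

parity

azimuthal sum: 2 − 2 + 0 = 0  ✓
0 ≤ 1 ≤ 8 (triangle on l)  ✓
L = 4 + 4 + 1 = 9 (odd)  ✗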